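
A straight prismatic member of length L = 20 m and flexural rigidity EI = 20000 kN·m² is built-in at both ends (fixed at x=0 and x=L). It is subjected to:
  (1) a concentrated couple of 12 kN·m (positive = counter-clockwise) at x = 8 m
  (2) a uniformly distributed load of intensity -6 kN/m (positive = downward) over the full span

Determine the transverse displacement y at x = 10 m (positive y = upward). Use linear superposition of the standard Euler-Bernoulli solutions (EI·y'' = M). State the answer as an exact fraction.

Load 1 — applied couple M₀=12 kN·m at a=8 m (b=L-a=12):
  y_1 = (R_Ax³/6 - M_Ax²/2 - M₀(x-a)²/2)/EI  [x>a] with R_A=108/125, M_A=36/25 = ((108/125)·10³/6 - (36/25)·10²/2 - 12·(10-8)²/2)/20000 = 3/1250 m
Load 2 — uniform load w=-6 kN/m over full span:
  y_2 = -wx²(L-x)²/(24EI) = -(-6)·10²·(20-10)²/(24·20000) = 1/8 m
Superposition: y = Σ y_i = 637/5000 m ≈ 0.127400 m

y(10) = 637/5000 m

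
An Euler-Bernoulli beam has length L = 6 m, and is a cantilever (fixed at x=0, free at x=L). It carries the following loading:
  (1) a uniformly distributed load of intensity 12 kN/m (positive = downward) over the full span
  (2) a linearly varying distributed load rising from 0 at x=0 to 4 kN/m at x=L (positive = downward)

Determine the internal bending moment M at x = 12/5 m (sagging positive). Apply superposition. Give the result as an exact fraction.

Load 1 — uniform load w=12 kN/m over full span:
  M_1 = -w(L-x)²/2 = -12·(6-(12/5))²/2 = -1944/25 kN·m
Load 2 — triangular load w₀=4 kN/m (0→w₀ over full span):
  M_2 = w₀Lx/2 - w₀L²/3 - w₀x³/(6L) = 4·6·(12/5)/2 - 4·6²/3 - 4·(12/5)³/(6·6) = -2592/125 kN·m
Superposition: M = Σ M_i = -12312/125 kN·m ≈ -98.496000 kN·m

M(12/5) = -12312/125 kN·m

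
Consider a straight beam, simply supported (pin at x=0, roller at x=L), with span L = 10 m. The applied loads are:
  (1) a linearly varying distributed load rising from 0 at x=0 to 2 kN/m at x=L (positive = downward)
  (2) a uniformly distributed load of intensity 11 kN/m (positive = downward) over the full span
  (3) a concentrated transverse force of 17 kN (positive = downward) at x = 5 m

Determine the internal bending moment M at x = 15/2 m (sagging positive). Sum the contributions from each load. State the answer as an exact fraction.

Load 1 — triangular load w₀=2 kN/m (0→w₀ over full span):
  M_1 = w₀Lx/6 - w₀x³/(6L) = 2·10·(15/2)/6 - 2·(15/2)³/(6·10) = 175/16 kN·m
Load 2 — uniform load w=11 kN/m over full span:
  M_2 = wx(L-x)/2 = 11·(15/2)·(10-(15/2))/2 = 825/8 kN·m
Load 3 — point force P=17 kN at a=5 m (b=L-a=5):
  M_3 = Pa(L-x)/L  [x>a] = 17·5·(10-(15/2))/10 = 85/4 kN·m
Superposition: M = Σ M_i = 2165/16 kN·m ≈ 135.312500 kN·m

M(15/2) = 2165/16 kN·m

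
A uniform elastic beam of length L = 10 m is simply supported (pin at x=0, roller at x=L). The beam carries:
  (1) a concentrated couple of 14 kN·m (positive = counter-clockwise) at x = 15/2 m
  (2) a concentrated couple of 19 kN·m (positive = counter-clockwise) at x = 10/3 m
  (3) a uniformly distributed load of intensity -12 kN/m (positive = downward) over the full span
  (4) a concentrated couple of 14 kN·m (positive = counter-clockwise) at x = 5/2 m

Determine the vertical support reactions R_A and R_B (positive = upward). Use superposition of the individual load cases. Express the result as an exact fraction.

R_A = -553/10 kN, R_B = -647/10 kN

Load 1 — applied couple M₀=14 kN·m at a=15/2 m (b=L-a=5/2):
  R_A = M₀/L = 14/10 = 7/5 kN
  R_B = -M₀/L = -14/10 = -7/5 kN
Load 2 — applied couple M₀=19 kN·m at a=10/3 m (b=L-a=20/3):
  R_A = M₀/L = 19/10 kN
  R_B = -M₀/L = -19/10 kN
Load 3 — uniform load w=-12 kN/m over full span:
  R_A = wL/2 = (-12)·10/2 = -60 kN
  R_B = wL/2 = (-12)·10/2 = -60 kN
Load 4 — applied couple M₀=14 kN·m at a=5/2 m (b=L-a=15/2):
  R_A = M₀/L = 14/10 = 7/5 kN
  R_B = -M₀/L = -14/10 = -7/5 kN
Superposition: R_A = -553/10 kN, R_B = -647/10 kN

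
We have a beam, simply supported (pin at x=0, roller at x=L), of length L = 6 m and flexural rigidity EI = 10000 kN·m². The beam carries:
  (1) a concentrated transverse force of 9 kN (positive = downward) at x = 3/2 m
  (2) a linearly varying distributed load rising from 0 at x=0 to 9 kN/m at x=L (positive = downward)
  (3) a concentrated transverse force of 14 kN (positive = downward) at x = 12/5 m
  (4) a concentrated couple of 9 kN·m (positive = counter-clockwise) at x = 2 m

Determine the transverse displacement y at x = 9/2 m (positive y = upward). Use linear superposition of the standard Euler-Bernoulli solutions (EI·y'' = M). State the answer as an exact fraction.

y(9/2) = -6734529/640000000 m

Load 1 — point force P=9 kN at a=3/2 m (b=L-a=9/2):
  y_1 = -Pa(L-x)(2Lx-a²-x²)/(6LEI)  [x>a] = -9·(3/2)·(6-(9/2))·(2·6·(9/2)-(3/2)²-(9/2)²)/(6·6·10000) = -567/320000 m
Load 2 — triangular load w₀=9 kN/m (0→w₀ over full span):
  y_2 = -w₀x(7L⁴-10L²x²+3x⁴)/(360LEI) = -9·(9/2)·(7·6⁴-10·6²·(9/2)²+3·(9/2)⁴)/(360·6·10000) = -28917/5120000 m
Load 3 — point force P=14 kN at a=12/5 m (b=L-a=18/5):
  y_3 = -Pa(L-x)(2Lx-a²-x²)/(6LEI)  [x>a] = -14·(12/5)·(6-(9/2))·(2·6·(9/2)-(12/5)²-(9/2)²)/(6·6·10000) = -19593/5000000 m
Load 4 — applied couple M₀=9 kN·m at a=2 m (b=L-a=4):
  y_4 = (M₀x³/(6L)-M₀(x-a)²/2+C₁x)/EI  [x>a] with C₁=M₀(3b²-L²)/(6L)=3 = (9·(9/2)³/(6·6)-9·((9/2)-2)²/2+3·(9/2))/10000 = 261/320000 m
Superposition: y = Σ y_i = -6734529/640000000 m ≈ -0.010523 m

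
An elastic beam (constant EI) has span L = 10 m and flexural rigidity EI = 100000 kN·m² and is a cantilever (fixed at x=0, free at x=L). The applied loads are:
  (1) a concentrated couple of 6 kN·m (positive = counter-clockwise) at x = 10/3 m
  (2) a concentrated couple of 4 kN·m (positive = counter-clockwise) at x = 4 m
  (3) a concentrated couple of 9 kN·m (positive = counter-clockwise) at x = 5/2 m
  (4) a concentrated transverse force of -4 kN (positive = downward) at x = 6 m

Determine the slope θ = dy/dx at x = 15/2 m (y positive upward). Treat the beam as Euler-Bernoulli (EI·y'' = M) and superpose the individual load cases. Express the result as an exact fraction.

Load 1 — applied couple M₀=6 kN·m at a=10/3 m (b=L-a=20/3):
  θ_1 = M₀a/EI  [x>a] = 6·(10/3)/100000 = 1/5000 rad
Load 2 — applied couple M₀=4 kN·m at a=4 m (b=L-a=6):
  θ_2 = M₀a/EI  [x>a] = 4·4/100000 = 1/6250 rad
Load 3 — applied couple M₀=9 kN·m at a=5/2 m (b=L-a=15/2):
  θ_3 = M₀a/EI  [x>a] = 9·(5/2)/100000 = 9/40000 rad
Load 4 — point force P=-4 kN at a=6 m (b=L-a=4):
  θ_4 = -Pa²/(2EI)  [x>a] = -(-4)·6²/(2·100000) = 9/12500 rad
Superposition: θ = Σ θ_i = 261/200000 rad ≈ 0.001305 rad

θ(15/2) = 261/200000 rad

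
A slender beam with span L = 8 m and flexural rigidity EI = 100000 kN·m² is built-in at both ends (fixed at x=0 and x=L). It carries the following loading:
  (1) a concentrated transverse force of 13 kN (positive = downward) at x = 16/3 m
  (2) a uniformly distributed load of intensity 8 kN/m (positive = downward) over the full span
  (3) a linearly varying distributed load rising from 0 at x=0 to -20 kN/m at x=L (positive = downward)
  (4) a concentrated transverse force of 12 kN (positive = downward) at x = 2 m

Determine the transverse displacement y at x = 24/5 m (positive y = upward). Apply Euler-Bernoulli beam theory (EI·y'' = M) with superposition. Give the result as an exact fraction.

y(24/5) = -1546/9765625 m

Load 1 — point force P=13 kN at a=16/3 m (b=L-a=8/3):
  y_1 = -Pb²x²(3aL-(3a+b)x)/(6L³EI)  [x≤a] = -13·(8/3)²·(24/5)²·(3·(16/3)·8-(3·(16/3)+(8/3))·(24/5))/(6·8³·100000) = -104/390625 m
Load 2 — uniform load w=8 kN/m over full span:
  y_2 = -wx²(L-x)²/(24EI) = -8·(24/5)²·(8-(24/5))²/(24·100000) = -1536/1953125 m
Load 3 — triangular load w₀=-20 kN/m (0→w₀ over full span):
  y_3 = -w₀x²(L-x)²(x+2L)/(120LEI) = -(-20)·(24/5)²·(8-(24/5))²·((24/5)+2·8)/(120·8·100000) = 9984/9765625 m
Load 4 — point force P=12 kN at a=2 m (b=L-a=6):
  y_4 = -Pa²(L-x)²(3bL-(3b+a)(L-x))/(6L³EI)  [x>a] = -12·2²·(8-(24/5))²·(3·6·8-(3·6+2)·(8-(24/5)))/(6·8³·100000) = -2/15625 m
Superposition: y = Σ y_i = -1546/9765625 m ≈ -0.000158 m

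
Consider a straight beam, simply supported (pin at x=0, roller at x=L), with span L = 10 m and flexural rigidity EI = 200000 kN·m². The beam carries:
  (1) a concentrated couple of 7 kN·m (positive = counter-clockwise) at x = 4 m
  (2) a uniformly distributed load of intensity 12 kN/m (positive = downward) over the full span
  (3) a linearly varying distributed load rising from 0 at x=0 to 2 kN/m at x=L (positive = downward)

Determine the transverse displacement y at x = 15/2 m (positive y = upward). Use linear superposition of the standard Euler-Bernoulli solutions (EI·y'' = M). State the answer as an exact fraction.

Load 1 — applied couple M₀=7 kN·m at a=4 m (b=L-a=6):
  y_1 = (M₀x³/(6L)-M₀(x-a)²/2+C₁x)/EI  [x>a] with C₁=M₀(3b²-L²)/(6L)=14/15 = (7·(15/2)³/(6·10)-7·((15/2)-4)²/2+(14/15)·(15/2))/200000 = 427/6400000 m
Load 2 — uniform load w=12 kN/m over full span:
  y_2 = -wx(L³-2Lx²+x³)/(24EI) = -12·(15/2)·(10³-2·10·(15/2)²+(15/2)³)/(24·200000) = -57/10240 m
Load 3 — triangular load w₀=2 kN/m (0→w₀ over full span):
  y_3 = -w₀x(7L⁴-10L²x²+3x⁴)/(360LEI) = -2·(15/2)·(7·10⁴-10·10²·(15/2)²+3·(15/2)⁴)/(360·10·200000) = -119/245760 m
Superposition: y = Σ y_i = -919127/153600000 m ≈ -0.005984 m

y(15/2) = -919127/153600000 m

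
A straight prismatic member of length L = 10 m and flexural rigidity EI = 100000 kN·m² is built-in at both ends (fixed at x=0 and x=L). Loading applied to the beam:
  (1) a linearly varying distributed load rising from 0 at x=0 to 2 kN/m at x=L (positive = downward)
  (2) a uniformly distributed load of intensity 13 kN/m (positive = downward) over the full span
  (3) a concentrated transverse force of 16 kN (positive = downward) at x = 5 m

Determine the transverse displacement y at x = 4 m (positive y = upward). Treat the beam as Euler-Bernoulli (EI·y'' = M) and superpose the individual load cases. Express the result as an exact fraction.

y(4) = -3841/937500 m

Load 1 — triangular load w₀=2 kN/m (0→w₀ over full span):
  y_1 = -w₀x²(L-x)²(x+2L)/(120LEI) = -2·4²·(10-4)²·(4+2·10)/(120·10·100000) = -18/78125 m
Load 2 — uniform load w=13 kN/m over full span:
  y_2 = -wx²(L-x)²/(24EI) = -13·4²·(10-4)²/(24·100000) = -39/12500 m
Load 3 — point force P=16 kN at a=5 m (b=L-a=5):
  y_3 = -Pb²x²(3aL-(3a+b)x)/(6L³EI)  [x≤a] = -16·5²·4²·(3·5·10-(3·5+5)·4)/(6·10³·100000) = -7/9375 m
Superposition: y = Σ y_i = -3841/937500 m ≈ -0.004097 m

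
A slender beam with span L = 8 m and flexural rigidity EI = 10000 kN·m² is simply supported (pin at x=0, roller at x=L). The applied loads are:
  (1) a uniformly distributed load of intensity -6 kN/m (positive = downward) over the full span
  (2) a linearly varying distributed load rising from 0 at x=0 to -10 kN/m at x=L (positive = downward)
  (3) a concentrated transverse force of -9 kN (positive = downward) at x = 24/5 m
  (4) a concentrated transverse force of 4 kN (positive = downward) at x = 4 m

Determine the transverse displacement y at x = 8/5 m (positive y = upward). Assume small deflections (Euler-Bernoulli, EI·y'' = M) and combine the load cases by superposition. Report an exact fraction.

Load 1 — uniform load w=-6 kN/m over full span:
  y_1 = -wx(L³-2Lx²+x³)/(24EI) = -(-6)·(8/5)·(8³-2·8·(8/5)²+(8/5)³)/(24·10000) = 7424/390625 m
Load 2 — triangular load w₀=-10 kN/m (0→w₀ over full span):
  y_2 = -w₀x(7L⁴-10L²x²+3x⁴)/(360LEI) = -(-10)·(8/5)·(7·8⁴-10·8²·(8/5)²+3·(8/5)⁴)/(360·8·10000) = 88064/5859375 m
Load 3 — point force P=-9 kN at a=24/5 m (b=L-a=16/5):
  y_3 = -Pbx(L²-b²-x²)/(6LEI)  [x≤a] = -(-9)·(16/5)·(8/5)·(8²-(16/5)²-(8/5)²)/(6·8·10000) = 384/78125 m
Load 4 — point force P=4 kN at a=4 m (b=L-a=4):
  y_4 = -Pbx(L²-b²-x²)/(6LEI)  [x≤a] = -4·4·(8/5)·(8²-4²-(8/5)²)/(6·8·10000) = -568/234375 m
Superposition: y = Σ y_i = 214024/5859375 m ≈ 0.036527 m

y(8/5) = 214024/5859375 m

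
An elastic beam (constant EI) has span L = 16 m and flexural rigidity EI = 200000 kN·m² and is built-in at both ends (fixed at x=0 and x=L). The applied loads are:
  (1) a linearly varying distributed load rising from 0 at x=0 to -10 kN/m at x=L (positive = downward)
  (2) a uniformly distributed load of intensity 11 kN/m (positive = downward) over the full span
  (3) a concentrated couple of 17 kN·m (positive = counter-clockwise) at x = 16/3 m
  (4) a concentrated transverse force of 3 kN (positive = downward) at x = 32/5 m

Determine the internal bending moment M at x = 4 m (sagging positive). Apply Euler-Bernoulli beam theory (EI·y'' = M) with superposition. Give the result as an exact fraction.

M(4) = 3983/125 kN·m

Load 1 — triangular load w₀=-10 kN/m (0→w₀ over full span):
  M_1 = 3w₀Lx/20 - w₀L²/30 - w₀x³/(6L) = 3·(-10)·16·4/20 - (-10)·16²/30 - (-10)·4³/(6·16) = -4 kN·m
Load 2 — uniform load w=11 kN/m over full span:
  M_2 = wLx/2 - wL²/12 - wx²/2 = 11·16·4/2 - 11·16²/12 - 11·4²/2 = 88/3 kN·m
Load 3 — applied couple M₀=17 kN·m at a=16/3 m (b=L-a=32/3):
  M_3 = R_Ax - M_A  [x≤a] with R_A=17/12, M_A=0 = (17/12)·4 - 0 = 17/3 kN·m
Load 4 — point force P=3 kN at a=32/5 m (b=L-a=48/5):
  M_4 = Pb²(3a+b)x/L³ - Pab²/L²  [x≤a] = 3·(48/5)²·(3·(32/5)+(48/5))·4/16³ - 3·(32/5)·(48/5)²/16² = 108/125 kN·m
Superposition: M = Σ M_i = 3983/125 kN·m ≈ 31.864000 kN·m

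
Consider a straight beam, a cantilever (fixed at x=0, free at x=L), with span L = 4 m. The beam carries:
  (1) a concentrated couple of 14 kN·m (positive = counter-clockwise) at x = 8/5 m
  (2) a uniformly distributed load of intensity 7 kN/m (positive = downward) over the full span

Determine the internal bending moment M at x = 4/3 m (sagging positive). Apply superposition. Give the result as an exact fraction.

M(4/3) = -98/9 kN·m

Load 1 — applied couple M₀=14 kN·m at a=8/5 m (b=L-a=12/5):
  M_1 = M₀  [x≤a] = 14 = 14 kN·m
Load 2 — uniform load w=7 kN/m over full span:
  M_2 = -w(L-x)²/2 = -7·(4-(4/3))²/2 = -224/9 kN·m
Superposition: M = Σ M_i = -98/9 kN·m ≈ -10.888889 kN·m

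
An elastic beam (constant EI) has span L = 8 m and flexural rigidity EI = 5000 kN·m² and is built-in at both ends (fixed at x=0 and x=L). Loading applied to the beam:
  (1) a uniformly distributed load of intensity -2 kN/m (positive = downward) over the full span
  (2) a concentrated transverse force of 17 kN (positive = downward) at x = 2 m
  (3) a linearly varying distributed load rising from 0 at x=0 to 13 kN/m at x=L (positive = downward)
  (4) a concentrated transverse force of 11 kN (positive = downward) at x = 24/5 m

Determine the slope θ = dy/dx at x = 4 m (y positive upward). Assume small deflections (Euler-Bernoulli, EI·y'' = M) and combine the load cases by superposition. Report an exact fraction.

Load 1 — uniform load w=-2 kN/m over full span:
  θ_1 = -wx(L-x)(L-2x)/(12EI) = -(-2)·4·(8-4)·(8-2·4)/(12·5000) = 0 rad
Load 2 — point force P=17 kN at a=2 m (b=L-a=6):
  θ_2 = Pa²(L-x)(2bL-(3b+a)(L-x))/(2L³EI)  [x>a] = 17·2²·(8-4)·(2·6·8-(3·6+2)·(8-4))/(2·8³·5000) = 17/20000 rad
Load 3 — triangular load w₀=13 kN/m (0→w₀ over full span):
  θ_3 = -w₀(2x(L-x)(L-2x)(x+2L)+x²(L-x)²)/(120LEI) = -13·(2·4·(8-4)·(8-2·4)·(4+2·8)+4²·(8-4)²)/(120·8·5000) = -13/18750 rad
Load 4 — point force P=11 kN at a=24/5 m (b=L-a=16/5):
  θ_4 = -Pb²x(2aL-(3a+b)x)/(2L³EI)  [x≤a] = -11·(16/5)²·4·(2·(24/5)·8-(3·(24/5)+(16/5))·4)/(2·8³·5000) = -44/78125 rad
Superposition: θ = Σ θ_i = -3049/7500000 rad ≈ -0.000407 rad

θ(4) = -3049/7500000 rad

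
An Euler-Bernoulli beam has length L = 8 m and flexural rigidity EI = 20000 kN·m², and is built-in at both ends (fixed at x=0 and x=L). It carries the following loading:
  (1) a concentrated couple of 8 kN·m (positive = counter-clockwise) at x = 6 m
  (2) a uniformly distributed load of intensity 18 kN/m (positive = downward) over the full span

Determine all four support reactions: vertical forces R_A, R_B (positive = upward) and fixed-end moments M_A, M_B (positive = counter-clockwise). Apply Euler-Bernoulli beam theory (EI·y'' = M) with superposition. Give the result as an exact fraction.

Load 1 — applied couple M₀=8 kN·m at a=6 m (b=L-a=2):
  R_A = 6M₀ab/L³ = 6·8·6·2/8³ = 9/8 kN
  M_A = M₀b(2a-b)/L² = 8·2·(2·6-2)/8² = 5/2 kN·m
  R_B = -6M₀ab/L³ = -6·8·6·2/8³ = -9/8 kN
  M_B = M₀a(2b-a)/L² = 8·6·(2·2-6)/8² = -3/2 kN·m
Load 2 — uniform load w=18 kN/m over full span:
  R_A = wL/2 = 18·8/2 = 72 kN
  M_A = wL²/12 = 18·8²/12 = 96 kN·m
  R_B = wL/2 = 18·8/2 = 72 kN
  M_B = -wL²/12 = -18·8²/12 = -96 kN·m
Superposition: R_A = 585/8 kN, M_A = 197/2 kN·m, R_B = 567/8 kN, M_B = -195/2 kN·m

R_A = 585/8 kN, M_A = 197/2 kN·m, R_B = 567/8 kN, M_B = -195/2 kN·m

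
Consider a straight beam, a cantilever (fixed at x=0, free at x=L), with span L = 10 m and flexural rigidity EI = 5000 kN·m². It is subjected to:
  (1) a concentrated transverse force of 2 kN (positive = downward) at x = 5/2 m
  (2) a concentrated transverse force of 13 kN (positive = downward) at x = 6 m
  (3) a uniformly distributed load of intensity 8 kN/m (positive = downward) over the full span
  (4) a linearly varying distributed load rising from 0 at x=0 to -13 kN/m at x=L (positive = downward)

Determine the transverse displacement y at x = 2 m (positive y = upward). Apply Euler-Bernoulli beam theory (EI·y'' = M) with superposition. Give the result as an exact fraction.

y(2) = -201/15625 m

Load 1 — point force P=2 kN at a=5/2 m (b=L-a=15/2):
  y_1 = -Px²(3a-x)/(6EI)  [x≤a] = -2·2²·(3·(5/2)-2)/(6·5000) = -11/7500 m
Load 2 — point force P=13 kN at a=6 m (b=L-a=4):
  y_2 = -Px²(3a-x)/(6EI)  [x≤a] = -13·2²·(3·6-2)/(6·5000) = -52/1875 m
Load 3 — uniform load w=8 kN/m over full span:
  y_3 = -wx²(x²-4Lx+6L²)/(24EI) = -8·2²·(2²-4·10·2+6·10²)/(24·5000) = -262/1875 m
Load 4 — triangular load w₀=-13 kN/m (0→w₀ over full span):
  y_4 = (w₀Lx³/12-w₀L²x²/6-w₀x⁵/(120L))/EI = ((-13)·10·2³/12-(-13)·10²·2²/6-(-13)·2⁵/(120·10))/5000 = 29263/187500 m
Superposition: y = Σ y_i = -201/15625 m ≈ -0.012864 m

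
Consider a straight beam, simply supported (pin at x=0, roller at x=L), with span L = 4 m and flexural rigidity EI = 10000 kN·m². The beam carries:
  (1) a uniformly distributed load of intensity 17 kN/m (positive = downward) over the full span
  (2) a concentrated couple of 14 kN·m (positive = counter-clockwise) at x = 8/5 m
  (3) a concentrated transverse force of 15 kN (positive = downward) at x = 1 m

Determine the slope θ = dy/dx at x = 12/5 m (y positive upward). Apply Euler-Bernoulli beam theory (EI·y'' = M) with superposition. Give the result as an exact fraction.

θ(12/5) = 52861/30000000 rad

Load 1 — uniform load w=17 kN/m over full span:
  θ_1 = -w(L³-6Lx²+4x³)/(24EI) = -17·(4³-6·4·(12/5)²+4·(12/5)³)/(24·10000) = 629/468750 rad
Load 2 — applied couple M₀=14 kN·m at a=8/5 m (b=L-a=12/5):
  θ_2 = (M₀x²/(2L)-M₀(x-a)+C₁)/EI  [x>a] with C₁=M₀(3b²-L²)/(6L)=56/75 = (14·(12/5)²/(2·4)-14·((12/5)-(8/5))+(56/75))/10000 = -7/187500 rad
Load 3 — point force P=15 kN at a=1 m (b=L-a=3):
  θ_3 = -Pa(2L²-6Lx+3x²+a²)/(6LEI)  [x>a] = -15·1·(2·4²-6·4·(12/5)+3·(12/5)²+1²)/(6·4·10000) = 183/400000 rad
Superposition: θ = Σ θ_i = 52861/30000000 rad ≈ 0.001762 rad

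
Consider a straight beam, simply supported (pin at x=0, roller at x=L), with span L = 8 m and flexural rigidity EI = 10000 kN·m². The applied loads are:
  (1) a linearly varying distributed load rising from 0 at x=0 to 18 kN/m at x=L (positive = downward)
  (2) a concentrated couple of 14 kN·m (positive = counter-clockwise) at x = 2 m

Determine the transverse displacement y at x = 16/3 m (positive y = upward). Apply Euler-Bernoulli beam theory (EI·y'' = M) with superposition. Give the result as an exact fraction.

y(16/3) = -7997/202500 m

Load 1 — triangular load w₀=18 kN/m (0→w₀ over full span):
  y_1 = -w₀x(7L⁴-10L²x²+3x⁴)/(360LEI) = -18·(16/3)·(7·8⁴-10·8²·(16/3)²+3·(16/3)⁴)/(360·8·10000) = -2176/50625 m
Load 2 — applied couple M₀=14 kN·m at a=2 m (b=L-a=6):
  y_2 = (M₀x³/(6L)-M₀(x-a)²/2+C₁x)/EI  [x>a] with C₁=M₀(3b²-L²)/(6L)=77/6 = (14·(16/3)³/(6·8)-14·((16/3)-2)²/2+(77/6)·(16/3))/10000 = 707/202500 m
Superposition: y = Σ y_i = -7997/202500 m ≈ -0.039491 m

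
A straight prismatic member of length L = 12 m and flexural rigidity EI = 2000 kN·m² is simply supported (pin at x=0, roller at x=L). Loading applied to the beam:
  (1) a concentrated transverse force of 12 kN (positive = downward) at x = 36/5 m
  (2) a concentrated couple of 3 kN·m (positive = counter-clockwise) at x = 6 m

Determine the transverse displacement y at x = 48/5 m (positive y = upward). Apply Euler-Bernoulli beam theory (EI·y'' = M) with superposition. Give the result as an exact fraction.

Load 1 — point force P=12 kN at a=36/5 m (b=L-a=24/5):
  y_1 = -Pa(L-x)(2Lx-a²-x²)/(6LEI)  [x>a] = -12·(36/5)·(12-(48/5))·(2·12·(48/5)-(36/5)²-(48/5)²)/(6·12·2000) = -1944/15625 m
Load 2 — applied couple M₀=3 kN·m at a=6 m (b=L-a=6):
  y_2 = (M₀x³/(6L)-M₀(x-a)²/2+C₁x)/EI  [x>a] with C₁=M₀(3b²-L²)/(6L)=-3/2 = (3·(48/5)³/(6·12)-3·((48/5)-6)²/2+(-3/2)·(48/5))/2000 = 189/125000 m
Superposition: y = Σ y_i = -15363/125000 m ≈ -0.122904 m

y(48/5) = -15363/125000 m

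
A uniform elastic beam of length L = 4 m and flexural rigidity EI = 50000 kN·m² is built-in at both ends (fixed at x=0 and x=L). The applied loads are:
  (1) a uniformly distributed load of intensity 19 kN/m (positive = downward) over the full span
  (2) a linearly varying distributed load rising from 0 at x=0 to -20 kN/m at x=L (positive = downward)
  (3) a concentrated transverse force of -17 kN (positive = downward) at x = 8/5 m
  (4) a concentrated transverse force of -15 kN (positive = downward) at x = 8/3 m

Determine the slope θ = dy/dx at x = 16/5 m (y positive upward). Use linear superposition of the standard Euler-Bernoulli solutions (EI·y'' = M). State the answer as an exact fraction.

Load 1 — uniform load w=19 kN/m over full span:
  θ_1 = -wx(L-x)(L-2x)/(12EI) = -19·(16/5)·(4-(16/5))·(4-2·(16/5))/(12·50000) = 76/390625 rad
Load 2 — triangular load w₀=-20 kN/m (0→w₀ over full span):
  θ_2 = -w₀(2x(L-x)(L-2x)(x+2L)+x²(L-x)²)/(120LEI) = -(-20)·(2·(16/5)·(4-(16/5))·(4-2·(16/5))·((16/5)+2·4)+(16/5)²·(4-(16/5))²)/(120·4·50000) = -128/1171875 rad
Load 3 — point force P=-17 kN at a=8/5 m (b=L-a=12/5):
  θ_3 = Pa²(L-x)(2bL-(3b+a)(L-x))/(2L³EI)  [x>a] = (-17)·(8/5)²·(4-(16/5))·(2·(12/5)·4-(3·(12/5)+(8/5))·(4-(16/5)))/(2·4³·50000) = -646/9765625 rad
Load 4 — point force P=-15 kN at a=8/3 m (b=L-a=4/3):
  θ_4 = Pa²(L-x)(2bL-(3b+a)(L-x))/(2L³EI)  [x>a] = (-15)·(8/3)²·(4-(16/5))·(2·(4/3)·4-(3·(4/3)+(8/3))·(4-(16/5)))/(2·4³·50000) = -2/28125 rad
Superposition: θ = Σ θ_i = -4564/87890625 rad ≈ -0.000052 rad

θ(16/5) = -4564/87890625 rad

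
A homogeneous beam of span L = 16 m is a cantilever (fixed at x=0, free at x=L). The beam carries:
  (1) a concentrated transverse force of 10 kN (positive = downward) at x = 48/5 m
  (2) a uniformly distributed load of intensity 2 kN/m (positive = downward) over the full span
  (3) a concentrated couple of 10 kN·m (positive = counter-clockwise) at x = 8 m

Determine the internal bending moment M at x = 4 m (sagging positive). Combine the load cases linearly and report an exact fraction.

M(4) = -190 kN·m

Load 1 — point force P=10 kN at a=48/5 m (b=L-a=32/5):
  M_1 = -P(a-x)  [x≤a] = -10·((48/5)-4) = -56 kN·m
Load 2 — uniform load w=2 kN/m over full span:
  M_2 = -w(L-x)²/2 = -2·(16-4)²/2 = -144 kN·m
Load 3 — applied couple M₀=10 kN·m at a=8 m (b=L-a=8):
  M_3 = M₀  [x≤a] = 10 = 10 kN·m
Superposition: M = Σ M_i = -190 kN·m ≈ -190.000000 kN·m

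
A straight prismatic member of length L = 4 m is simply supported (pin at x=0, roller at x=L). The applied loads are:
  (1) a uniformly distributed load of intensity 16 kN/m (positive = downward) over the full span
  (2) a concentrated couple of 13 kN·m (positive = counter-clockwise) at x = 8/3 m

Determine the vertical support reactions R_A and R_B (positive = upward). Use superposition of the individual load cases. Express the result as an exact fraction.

R_A = 141/4 kN, R_B = 115/4 kN

Load 1 — uniform load w=16 kN/m over full span:
  R_A = wL/2 = 16·4/2 = 32 kN
  R_B = wL/2 = 16·4/2 = 32 kN
Load 2 — applied couple M₀=13 kN·m at a=8/3 m (b=L-a=4/3):
  R_A = M₀/L = 13/4 kN
  R_B = -M₀/L = -13/4 kN
Superposition: R_A = 141/4 kN, R_B = 115/4 kN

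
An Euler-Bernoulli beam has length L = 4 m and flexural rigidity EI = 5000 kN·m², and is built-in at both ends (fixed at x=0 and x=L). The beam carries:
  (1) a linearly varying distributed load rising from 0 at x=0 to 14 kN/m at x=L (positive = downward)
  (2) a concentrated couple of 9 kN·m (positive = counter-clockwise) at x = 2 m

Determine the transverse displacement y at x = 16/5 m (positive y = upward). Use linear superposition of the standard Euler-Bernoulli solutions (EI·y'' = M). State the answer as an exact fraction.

Load 1 — triangular load w₀=14 kN/m (0→w₀ over full span):
  y_1 = -w₀x²(L-x)²(x+2L)/(120LEI) = -14·(16/5)²·(4-(16/5))²·((16/5)+2·4)/(120·4·5000) = -12544/29296875 m
Load 2 — applied couple M₀=9 kN·m at a=2 m (b=L-a=2):
  y_2 = (R_Ax³/6 - M_Ax²/2 - M₀(x-a)²/2)/EI  [x>a] with R_A=27/8, M_A=9/4 = ((27/8)·(16/5)³/6 - (9/4)·(16/5)²/2 - 9·((16/5)-2)²/2)/5000 = 27/312500 m
Superposition: y = Σ y_i = -40051/117187500 m ≈ -0.000342 m

y(16/5) = -40051/117187500 m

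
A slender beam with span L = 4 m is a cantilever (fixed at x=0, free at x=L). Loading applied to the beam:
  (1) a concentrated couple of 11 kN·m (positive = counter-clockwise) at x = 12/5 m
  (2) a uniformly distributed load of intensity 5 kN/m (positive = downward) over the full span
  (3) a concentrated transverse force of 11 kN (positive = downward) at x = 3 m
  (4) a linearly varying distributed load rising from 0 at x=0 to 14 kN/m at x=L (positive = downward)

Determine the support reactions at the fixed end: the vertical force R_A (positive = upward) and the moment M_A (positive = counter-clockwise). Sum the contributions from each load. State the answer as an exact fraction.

Load 1 — applied couple M₀=11 kN·m at a=12/5 m (b=L-a=8/5):
  R_A = 0 kN
  M_A = -M₀ = -11 kN·m
Load 2 — uniform load w=5 kN/m over full span:
  R_A = wL = 5·4 = 20 kN
  M_A = wL²/2 = 5·4²/2 = 40 kN·m
Load 3 — point force P=11 kN at a=3 m (b=L-a=1):
  R_A = P = 11 kN
  M_A = Pa = 11·3 = 33 kN·m
Load 4 — triangular load w₀=14 kN/m (0→w₀ over full span):
  R_A = w₀L/2 = 14·4/2 = 28 kN
  M_A = w₀L²/3 = 14·4²/3 = 224/3 kN·m
Superposition: R_A = 59 kN, M_A = 410/3 kN·m

R_A = 59 kN, M_A = 410/3 kN·m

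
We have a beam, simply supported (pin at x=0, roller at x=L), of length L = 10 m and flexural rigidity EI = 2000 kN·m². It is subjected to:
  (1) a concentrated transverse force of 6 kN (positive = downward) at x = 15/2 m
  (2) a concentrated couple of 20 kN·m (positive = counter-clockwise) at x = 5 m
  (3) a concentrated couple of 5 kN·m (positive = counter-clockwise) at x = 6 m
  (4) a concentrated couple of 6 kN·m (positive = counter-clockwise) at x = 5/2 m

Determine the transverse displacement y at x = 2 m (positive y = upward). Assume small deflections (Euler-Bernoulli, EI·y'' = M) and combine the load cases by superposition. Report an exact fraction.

Load 1 — point force P=6 kN at a=15/2 m (b=L-a=5/2):
  y_1 = -Pbx(L²-b²-x²)/(6LEI)  [x≤a] = -6·(5/2)·2·(10²-(5/2)²-2²)/(6·10·2000) = -359/16000 m
Load 2 — applied couple M₀=20 kN·m at a=5 m (b=L-a=5):
  y_2 = (M₀x³/(6L)+C₁x)/EI  [x≤a] with C₁=M₀(3b²-L²)/(6L)=-25/3 = (20·2³/(6·10)+(-25/3)·2)/2000 = -7/1000 m
Load 3 — applied couple M₀=5 kN·m at a=6 m (b=L-a=4):
  y_3 = (M₀x³/(6L)+C₁x)/EI  [x≤a] with C₁=M₀(3b²-L²)/(6L)=-13/3 = (5·2³/(6·10)+(-13/3)·2)/2000 = -1/250 m
Load 4 — applied couple M₀=6 kN·m at a=5/2 m (b=L-a=15/2):
  y_4 = (M₀x³/(6L)+C₁x)/EI  [x≤a] with C₁=M₀(3b²-L²)/(6L)=55/8 = (6·2³/(6·10)+(55/8)·2)/2000 = 291/40000 m
Superposition: y = Σ y_i = -2093/80000 m ≈ -0.026163 m

y(2) = -2093/80000 m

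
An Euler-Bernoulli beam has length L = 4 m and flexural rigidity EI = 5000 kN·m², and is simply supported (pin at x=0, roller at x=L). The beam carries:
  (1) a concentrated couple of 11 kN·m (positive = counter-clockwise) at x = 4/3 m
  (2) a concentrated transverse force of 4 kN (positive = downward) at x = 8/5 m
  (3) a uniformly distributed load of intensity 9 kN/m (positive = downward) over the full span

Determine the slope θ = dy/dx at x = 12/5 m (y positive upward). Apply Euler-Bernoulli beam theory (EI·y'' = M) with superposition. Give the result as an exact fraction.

θ(12/5) = 409/281250 rad

Load 1 — applied couple M₀=11 kN·m at a=4/3 m (b=L-a=8/3):
  θ_1 = (M₀x²/(2L)-M₀(x-a)+C₁)/EI  [x>a] with C₁=M₀(3b²-L²)/(6L)=22/9 = (11·(12/5)²/(2·4)-11·((12/5)-(4/3))+(22/9))/5000 = -77/281250 rad
Load 2 — point force P=4 kN at a=8/5 m (b=L-a=12/5):
  θ_2 = -Pa(2L²-6Lx+3x²+a²)/(6LEI)  [x>a] = -4·(8/5)·(2·4²-6·4·(12/5)+3·(12/5)²+(8/5)²)/(6·4·5000) = 24/78125 rad
Load 3 — uniform load w=9 kN/m over full span:
  θ_3 = -w(L³-6Lx²+4x³)/(24EI) = -9·(4³-6·4·(12/5)²+4·(12/5)³)/(24·5000) = 111/78125 rad
Superposition: θ = Σ θ_i = 409/281250 rad ≈ 0.001454 rad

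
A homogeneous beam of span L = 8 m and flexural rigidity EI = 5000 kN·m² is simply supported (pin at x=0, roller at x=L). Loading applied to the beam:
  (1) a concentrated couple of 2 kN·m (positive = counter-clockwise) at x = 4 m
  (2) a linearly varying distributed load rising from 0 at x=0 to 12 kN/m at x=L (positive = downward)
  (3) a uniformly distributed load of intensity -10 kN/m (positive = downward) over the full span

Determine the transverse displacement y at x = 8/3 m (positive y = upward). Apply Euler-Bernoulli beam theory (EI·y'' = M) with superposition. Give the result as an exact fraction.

y(8/3) = 5858/151875 m

Load 1 — applied couple M₀=2 kN·m at a=4 m (b=L-a=4):
  y_1 = (M₀x³/(6L)+C₁x)/EI  [x≤a] with C₁=M₀(3b²-L²)/(6L)=-2/3 = (2·(8/3)³/(6·8)+(-2/3)·(8/3))/5000 = -2/10125 m
Load 2 — triangular load w₀=12 kN/m (0→w₀ over full span):
  y_2 = -w₀x(7L⁴-10L²x²+3x⁴)/(360LEI) = -12·(8/3)·(7·8⁴-10·8²·(8/3)²+3·(8/3)⁴)/(360·8·5000) = -8192/151875 m
Load 3 — uniform load w=-10 kN/m over full span:
  y_3 = -wx(L³-2Lx²+x³)/(24EI) = -(-10)·(8/3)·(8³-2·8·(8/3)²+(8/3)³)/(24·5000) = 2816/30375 m
Superposition: y = Σ y_i = 5858/151875 m ≈ 0.038571 m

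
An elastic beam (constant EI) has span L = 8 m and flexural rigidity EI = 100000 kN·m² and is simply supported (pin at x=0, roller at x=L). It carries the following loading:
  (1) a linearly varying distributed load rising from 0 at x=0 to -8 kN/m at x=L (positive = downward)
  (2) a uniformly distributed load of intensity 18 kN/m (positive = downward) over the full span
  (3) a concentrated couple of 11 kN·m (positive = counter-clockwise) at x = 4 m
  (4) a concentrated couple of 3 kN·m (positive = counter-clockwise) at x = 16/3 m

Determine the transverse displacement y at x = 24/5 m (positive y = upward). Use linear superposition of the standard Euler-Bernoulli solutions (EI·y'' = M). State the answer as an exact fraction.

Load 1 — triangular load w₀=-8 kN/m (0→w₀ over full span):
  y_1 = -w₀x(7L⁴-10L²x²+3x⁴)/(360LEI) = -(-8)·(24/5)·(7·8⁴-10·8²·(24/5)²+3·(24/5)⁴)/(360·8·100000) = 303104/146484375 m
Load 2 — uniform load w=18 kN/m over full span:
  y_2 = -wx(L³-2Lx²+x³)/(24EI) = -18·(24/5)·(8³-2·8·(24/5)²+(24/5)³)/(24·100000) = -17856/1953125 m
Load 3 — applied couple M₀=11 kN·m at a=4 m (b=L-a=4):
  y_3 = (M₀x³/(6L)-M₀(x-a)²/2+C₁x)/EI  [x>a] with C₁=M₀(3b²-L²)/(6L)=-11/3 = (11·(24/5)³/(6·8)-11·((24/5)-4)²/2+(-11/3)·(24/5))/100000 = 33/781250 m
Load 4 — applied couple M₀=3 kN·m at a=16/3 m (b=L-a=8/3):
  y_4 = (M₀x³/(6L)+C₁x)/EI  [x≤a] with C₁=M₀(3b²-L²)/(6L)=-8/3 = (3·(24/5)³/(6·8)+(-8/3)·(24/5))/100000 = -23/390625 m
Superposition: y = Σ y_i = -2077067/292968750 m ≈ -0.007090 m

y(24/5) = -2077067/292968750 m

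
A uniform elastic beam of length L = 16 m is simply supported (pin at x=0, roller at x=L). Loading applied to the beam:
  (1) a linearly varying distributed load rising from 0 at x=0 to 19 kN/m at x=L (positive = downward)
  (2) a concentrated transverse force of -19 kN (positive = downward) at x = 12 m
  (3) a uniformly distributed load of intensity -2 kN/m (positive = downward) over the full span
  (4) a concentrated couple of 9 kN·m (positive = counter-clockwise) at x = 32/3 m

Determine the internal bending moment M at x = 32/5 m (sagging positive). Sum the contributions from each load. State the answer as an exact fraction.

Load 1 — triangular load w₀=19 kN/m (0→w₀ over full span):
  M_1 = w₀Lx/6 - w₀x³/(6L) = 19·16·(32/5)/6 - 19·(32/5)³/(6·16) = 34048/125 kN·m
Load 2 — point force P=-19 kN at a=12 m (b=L-a=4):
  M_2 = Pbx/L  [x≤a] = (-19)·4·(32/5)/16 = -152/5 kN·m
Load 3 — uniform load w=-2 kN/m over full span:
  M_3 = wx(L-x)/2 = (-2)·(32/5)·(16-(32/5))/2 = -1536/25 kN·m
Load 4 — applied couple M₀=9 kN·m at a=32/3 m (b=L-a=16/3):
  M_4 = M₀x/L  [x≤a] = 9·(32/5)/16 = 18/5 kN·m
Superposition: M = Σ M_i = 23018/125 kN·m ≈ 184.144000 kN·m

M(32/5) = 23018/125 kN·m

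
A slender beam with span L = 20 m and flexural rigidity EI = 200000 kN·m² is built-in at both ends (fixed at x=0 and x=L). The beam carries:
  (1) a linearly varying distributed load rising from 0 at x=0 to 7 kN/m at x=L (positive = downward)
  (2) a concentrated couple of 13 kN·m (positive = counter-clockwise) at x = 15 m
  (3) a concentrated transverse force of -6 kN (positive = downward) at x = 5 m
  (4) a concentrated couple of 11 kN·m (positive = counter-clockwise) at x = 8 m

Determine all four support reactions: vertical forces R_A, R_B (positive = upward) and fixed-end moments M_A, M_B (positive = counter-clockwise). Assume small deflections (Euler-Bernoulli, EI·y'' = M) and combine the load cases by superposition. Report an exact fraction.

R_A = 69843/4000 kN, M_A = 98209/1200 kN·m, R_B = 186157/4000 kN, M_B = -53317/400 kN·m

Load 1 — triangular load w₀=7 kN/m (0→w₀ over full span):
  R_A = 3w₀L/20 = 3·7·20/20 = 21 kN
  M_A = w₀L²/30 = 7·20²/30 = 280/3 kN·m
  R_B = 7w₀L/20 = 7·7·20/20 = 49 kN
  M_B = -w₀L²/20 = -7·20²/20 = -140 kN·m
Load 2 — applied couple M₀=13 kN·m at a=15 m (b=L-a=5):
  R_A = 6M₀ab/L³ = 6·13·15·5/20³ = 117/160 kN
  M_A = M₀b(2a-b)/L² = 13·5·(2·15-5)/20² = 65/16 kN·m
  R_B = -6M₀ab/L³ = -6·13·15·5/20³ = -117/160 kN
  M_B = M₀a(2b-a)/L² = 13·15·(2·5-15)/20² = -39/16 kN·m
Load 3 — point force P=-6 kN at a=5 m (b=L-a=15):
  R_A = Pb²(3a+b)/L³ = (-6)·15²·(3·5+15)/20³ = -81/16 kN
  M_A = Pab²/L² = (-6)·5·15²/20² = -135/8 kN·m
  R_B = Pa²(a+3b)/L³ = (-6)·5²·(5+3·15)/20³ = -15/16 kN
  M_B = -Pa²b/L² = -(-6)·5²·15/20² = 45/8 kN·m
Load 4 — applied couple M₀=11 kN·m at a=8 m (b=L-a=12):
  R_A = 6M₀ab/L³ = 6·11·8·12/20³ = 99/125 kN
  M_A = M₀b(2a-b)/L² = 11·12·(2·8-12)/20² = 33/25 kN·m
  R_B = -6M₀ab/L³ = -6·11·8·12/20³ = -99/125 kN
  M_B = M₀a(2b-a)/L² = 11·8·(2·12-8)/20² = 88/25 kN·m
Superposition: R_A = 69843/4000 kN, M_A = 98209/1200 kN·m, R_B = 186157/4000 kN, M_B = -53317/400 kN·m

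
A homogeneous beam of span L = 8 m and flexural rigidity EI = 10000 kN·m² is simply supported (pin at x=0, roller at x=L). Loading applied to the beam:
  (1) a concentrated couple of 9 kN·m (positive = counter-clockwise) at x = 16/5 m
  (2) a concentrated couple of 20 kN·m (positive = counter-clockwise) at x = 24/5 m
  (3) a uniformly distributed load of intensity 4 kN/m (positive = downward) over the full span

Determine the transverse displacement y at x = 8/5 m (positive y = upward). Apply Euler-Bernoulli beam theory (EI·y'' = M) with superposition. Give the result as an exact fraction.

y(8/5) = -16978/1171875 m

Load 1 — applied couple M₀=9 kN·m at a=16/5 m (b=L-a=24/5):
  y_1 = (M₀x³/(6L)+C₁x)/EI  [x≤a] with C₁=M₀(3b²-L²)/(6L)=24/25 = (9·(8/5)³/(6·8)+(24/25)·(8/5))/10000 = 18/78125 m
Load 2 — applied couple M₀=20 kN·m at a=24/5 m (b=L-a=16/5):
  y_2 = (M₀x³/(6L)+C₁x)/EI  [x≤a] with C₁=M₀(3b²-L²)/(6L)=-208/15 = (20·(8/5)³/(6·8)+(-208/15)·(8/5))/10000 = -32/15625 m
Load 3 — uniform load w=4 kN/m over full span:
  y_3 = -wx(L³-2Lx²+x³)/(24EI) = -4·(8/5)·(8³-2·8·(8/5)²+(8/5)³)/(24·10000) = -14848/1171875 m
Superposition: y = Σ y_i = -16978/1171875 m ≈ -0.014488 m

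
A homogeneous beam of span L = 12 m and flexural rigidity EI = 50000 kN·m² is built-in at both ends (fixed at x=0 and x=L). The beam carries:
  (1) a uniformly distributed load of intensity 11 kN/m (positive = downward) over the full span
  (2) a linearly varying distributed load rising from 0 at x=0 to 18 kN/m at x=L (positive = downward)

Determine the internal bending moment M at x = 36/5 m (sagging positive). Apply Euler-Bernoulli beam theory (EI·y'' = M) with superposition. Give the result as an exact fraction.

M(36/5) = 13956/125 kN·m

Load 1 — uniform load w=11 kN/m over full span:
  M_1 = wLx/2 - wL²/12 - wx²/2 = 11·12·(36/5)/2 - 11·12²/12 - 11·(36/5)²/2 = 1452/25 kN·m
Load 2 — triangular load w₀=18 kN/m (0→w₀ over full span):
  M_2 = 3w₀Lx/20 - w₀L²/30 - w₀x³/(6L) = 3·18·12·(36/5)/20 - 18·12²/30 - 18·(36/5)³/(6·12) = 6696/125 kN·m
Superposition: M = Σ M_i = 13956/125 kN·m ≈ 111.648000 kN·m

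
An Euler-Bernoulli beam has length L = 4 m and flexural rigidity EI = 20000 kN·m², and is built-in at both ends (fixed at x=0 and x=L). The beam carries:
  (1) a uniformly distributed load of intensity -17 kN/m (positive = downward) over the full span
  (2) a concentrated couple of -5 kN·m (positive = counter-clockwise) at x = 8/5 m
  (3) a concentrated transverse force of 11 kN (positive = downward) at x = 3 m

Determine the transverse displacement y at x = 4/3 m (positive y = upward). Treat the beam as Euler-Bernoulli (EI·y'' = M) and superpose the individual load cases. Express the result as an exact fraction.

Load 1 — uniform load w=-17 kN/m over full span:
  y_1 = -wx²(L-x)²/(24EI) = -(-17)·(4/3)²·(4-(4/3))²/(24·20000) = 68/151875 m
Load 2 — applied couple M₀=-5 kN·m at a=8/5 m (b=L-a=12/5):
  y_2 = (R_Ax³/6 - M_Ax²/2)/EI  [x≤a] with R_A=-9/5, M_A=-3/5 = ((-9/5)·(4/3)³/6 - (-3/5)·(4/3)²/2)/20000 = -1/112500 m
Load 3 — point force P=11 kN at a=3 m (b=L-a=1):
  y_3 = -Pb²x²(3aL-(3a+b)x)/(6L³EI)  [x≤a] = -11·1²·(4/3)²·(3·3·4-(3·3+1)·(4/3))/(6·4³·20000) = -187/3240000 m
Superposition: y = Σ y_i = 18523/48600000 m ≈ 0.000381 m

y(4/3) = 18523/48600000 m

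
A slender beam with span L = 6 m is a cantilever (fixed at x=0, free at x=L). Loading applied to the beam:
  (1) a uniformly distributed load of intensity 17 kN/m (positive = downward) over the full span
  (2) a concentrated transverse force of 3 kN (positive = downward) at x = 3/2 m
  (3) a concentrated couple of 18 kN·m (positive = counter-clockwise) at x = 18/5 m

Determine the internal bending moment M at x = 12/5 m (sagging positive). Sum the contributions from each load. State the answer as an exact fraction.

Load 1 — uniform load w=17 kN/m over full span:
  M_1 = -w(L-x)²/2 = -17·(6-(12/5))²/2 = -2754/25 kN·m
Load 2 — point force P=3 kN at a=3/2 m (b=L-a=9/2):
  M_2 = 0  [x>a] = 0 kN·m
Load 3 — applied couple M₀=18 kN·m at a=18/5 m (b=L-a=12/5):
  M_3 = M₀  [x≤a] = 18 = 18 kN·m
Superposition: M = Σ M_i = -2304/25 kN·m ≈ -92.160000 kN·m

M(12/5) = -2304/25 kN·m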